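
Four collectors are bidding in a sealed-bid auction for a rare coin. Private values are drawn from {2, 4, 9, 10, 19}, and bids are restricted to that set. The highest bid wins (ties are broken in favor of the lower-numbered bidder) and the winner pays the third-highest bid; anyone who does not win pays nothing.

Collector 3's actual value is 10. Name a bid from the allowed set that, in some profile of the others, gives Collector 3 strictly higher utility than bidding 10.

19

Suppose Collector 1 bids 2, Collector 2 bids 2 and Collector 4 bids 19.
Bid 10: loses, pays 0, utility 0.
Bid 19: wins, pays 2, utility 10 - 2 = 8.
So bidding 19 beats truth here (8 > 0).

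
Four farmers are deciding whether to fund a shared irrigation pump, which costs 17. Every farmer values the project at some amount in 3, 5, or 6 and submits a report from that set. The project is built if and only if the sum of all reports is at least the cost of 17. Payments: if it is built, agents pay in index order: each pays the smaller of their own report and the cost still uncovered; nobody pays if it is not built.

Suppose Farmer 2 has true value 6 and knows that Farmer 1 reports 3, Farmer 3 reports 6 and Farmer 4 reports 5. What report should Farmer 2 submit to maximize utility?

Report 3: project built, pays 3, utility 6 - 3 = 3.
Report 5: project built, pays 5, utility 6 - 5 = 1.
Report 6: project built, pays 6, utility 6 - 6 = 0.
The best choice is 3 with utility 3.

3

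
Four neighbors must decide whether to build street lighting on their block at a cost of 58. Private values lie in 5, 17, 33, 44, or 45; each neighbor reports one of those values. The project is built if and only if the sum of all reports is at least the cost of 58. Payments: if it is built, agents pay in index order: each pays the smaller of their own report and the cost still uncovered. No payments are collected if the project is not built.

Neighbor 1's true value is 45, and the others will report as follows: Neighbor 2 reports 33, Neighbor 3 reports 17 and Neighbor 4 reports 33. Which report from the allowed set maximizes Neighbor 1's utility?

5

Report 5: project built, pays 5, utility 45 - 5 = 40.
Report 17: project built, pays 17, utility 45 - 17 = 28.
Report 33: project built, pays 33, utility 45 - 33 = 12.
Report 44: project built, pays 44, utility 45 - 44 = 1.
Report 45: project built, pays 45, utility 45 - 45 = 0.
The best choice is 5 with utility 40.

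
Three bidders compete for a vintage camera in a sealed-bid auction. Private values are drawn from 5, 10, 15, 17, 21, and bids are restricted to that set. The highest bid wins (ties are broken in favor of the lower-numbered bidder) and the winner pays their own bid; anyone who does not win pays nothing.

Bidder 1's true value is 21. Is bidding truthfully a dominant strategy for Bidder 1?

No

Consider the case where Bidder 2 bids 5 and Bidder 3 bids 5.
Truthful bid 21: wins, pays 21, utility 21 - 21 = 0.
Bid 5 instead: wins, pays 5, utility 21 - 5 = 16.
Since 16 > 0, bidding 5 is strictly better here, so truthful bidding is not dominant.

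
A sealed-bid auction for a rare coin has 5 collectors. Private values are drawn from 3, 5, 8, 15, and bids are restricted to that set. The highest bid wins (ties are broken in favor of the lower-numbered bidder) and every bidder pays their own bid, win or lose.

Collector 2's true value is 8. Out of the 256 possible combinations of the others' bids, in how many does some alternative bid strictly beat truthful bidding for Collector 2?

210

Others bid (3, 3, 3, 3): truth gives 0; bid 5 gives 3 > 0. Violating.
Others bid (3, 3, 3, 5): truth gives 0; bid 5 gives 3 > 0. Violating.
Others bid (3, 3, 3, 15): truth gives -8; bid 3 gives -3 > -8. Violating.
Others bid (3, 3, 5, 3): truth gives 0; bid 5 gives 3 > 0. Violating.
Others bid (3, 3, 3, 8): truth gives 0; no alternative beats it.
Others bid (3, 3, 5, 8): truth gives 0; no alternative beats it.
(Checking all 256 profiles: 210 have a profitable deviation, 46 do not.)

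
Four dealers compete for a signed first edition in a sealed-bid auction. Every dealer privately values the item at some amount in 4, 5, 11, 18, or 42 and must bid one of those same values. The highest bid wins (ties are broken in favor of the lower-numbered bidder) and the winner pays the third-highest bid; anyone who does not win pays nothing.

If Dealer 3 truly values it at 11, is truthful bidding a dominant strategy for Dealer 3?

No

Consider the case where Dealer 1 bids 4, Dealer 2 bids 4 and Dealer 4 bids 18.
Truthful bid 11: loses, pays 0, utility 0.
Bid 18 instead: wins, pays 4, utility 11 - 4 = 7.
Since 7 > 0, bidding 18 is strictly better here, so truthful bidding is not dominant.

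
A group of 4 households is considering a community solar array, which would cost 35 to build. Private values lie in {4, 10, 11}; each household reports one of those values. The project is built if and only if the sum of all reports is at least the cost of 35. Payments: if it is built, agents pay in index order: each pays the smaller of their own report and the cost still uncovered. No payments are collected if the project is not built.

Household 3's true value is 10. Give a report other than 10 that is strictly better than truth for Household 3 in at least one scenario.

4

Suppose Household 1 reports 10, Household 2 reports 10 and Household 4 reports 11.
Report 10: project built, pays 10, utility 10 - 10 = 0.
Report 4: project built, pays 4, utility 10 - 4 = 6.
So reporting 4 beats truth here (6 > 0).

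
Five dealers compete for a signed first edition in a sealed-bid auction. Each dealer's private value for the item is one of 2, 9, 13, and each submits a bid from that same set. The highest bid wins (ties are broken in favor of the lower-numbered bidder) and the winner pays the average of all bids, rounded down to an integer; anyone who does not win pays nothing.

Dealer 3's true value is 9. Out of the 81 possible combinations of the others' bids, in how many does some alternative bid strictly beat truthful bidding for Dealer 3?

20

Others bid (2, 2, 2, 13): truth gives 0; bid 13 gives 3 > 0. Violating.
Others bid (2, 2, 9, 13): truth gives 0; bid 13 gives 2 > 0. Violating.
Others bid (2, 2, 13, 2): truth gives 0; bid 13 gives 3 > 0. Violating.
Others bid (2, 2, 13, 9): truth gives 0; bid 13 gives 2 > 0. Violating.
Others bid (2, 2, 2, 2): truth gives 6; no alternative beats it.
Others bid (2, 2, 2, 9): truth gives 5; no alternative beats it.
(Checking all 81 profiles: 20 have a profitable deviation, 61 do not.)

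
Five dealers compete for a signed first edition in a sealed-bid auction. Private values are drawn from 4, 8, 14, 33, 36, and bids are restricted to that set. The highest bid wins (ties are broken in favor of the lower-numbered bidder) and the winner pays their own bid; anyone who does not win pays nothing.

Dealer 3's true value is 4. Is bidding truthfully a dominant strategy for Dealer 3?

Check each profile of the others' bids and compare truth against every alternative bid.
Others bid (4, 4, 4, 4): truth gives 0, best alternative gives -4.
Others bid (4, 4, 4, 8): truth gives 0, best alternative gives -4.
Others bid (4, 4, 8, 4): truth gives 0, best alternative gives -4.
Others bid (4, 4, 8, 8): truth gives 0, best alternative gives -4.
Others bid (4, 4, 4, 14): truth gives 0, best alternative gives 0.
Others bid (4, 4, 4, 33): truth gives 0, best alternative gives 0.
(Remaining 619 profiles checked similarly; truth is weakly best in each.)
In every case the truthful bid is at least as good as any alternative, so it is a dominant strategy.

Yes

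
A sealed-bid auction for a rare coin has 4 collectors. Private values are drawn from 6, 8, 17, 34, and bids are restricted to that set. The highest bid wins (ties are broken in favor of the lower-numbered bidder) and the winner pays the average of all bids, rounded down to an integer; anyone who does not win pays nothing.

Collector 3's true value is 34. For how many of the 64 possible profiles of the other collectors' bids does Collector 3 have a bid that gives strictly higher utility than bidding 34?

Others bid (6, 6, 6): truth gives 21; bid 8 gives 28 > 21. Violating.
Others bid (6, 6, 8): truth gives 21; bid 8 gives 27 > 21. Violating.
Others bid (6, 6, 17): truth gives 19; bid 17 gives 23 > 19. Violating.
Others bid (6, 8, 6): truth gives 21; bid 17 gives 25 > 21. Violating.
Others bid (6, 6, 34): truth gives 14; no alternative beats it.
Others bid (6, 8, 34): truth gives 14; no alternative beats it.
(Checking all 64 profiles: 12 have a profitable deviation, 52 do not.)

12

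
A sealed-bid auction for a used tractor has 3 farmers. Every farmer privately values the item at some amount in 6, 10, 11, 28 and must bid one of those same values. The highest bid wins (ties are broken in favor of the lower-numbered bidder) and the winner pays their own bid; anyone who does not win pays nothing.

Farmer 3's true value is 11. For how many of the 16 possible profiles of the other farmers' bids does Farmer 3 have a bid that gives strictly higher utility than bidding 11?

Others bid (6, 6): truth gives 0; bid 10 gives 1 > 0. Violating.
Others bid (6, 10): truth gives 0; no alternative beats it.
Others bid (6, 11): truth gives 0; no alternative beats it.
(Checking all 16 profiles: 1 has a profitable deviation, 15 do not.)

1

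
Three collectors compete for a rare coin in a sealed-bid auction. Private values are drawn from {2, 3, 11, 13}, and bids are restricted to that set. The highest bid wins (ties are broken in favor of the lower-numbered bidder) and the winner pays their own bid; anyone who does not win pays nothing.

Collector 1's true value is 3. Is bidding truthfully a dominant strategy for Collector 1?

Consider the case where Collector 2 bids 2 and Collector 3 bids 2.
Truthful bid 3: wins, pays 3, utility 3 - 3 = 0.
Bid 2 instead: wins, pays 2, utility 3 - 2 = 1.
Since 1 > 0, bidding 2 is strictly better here, so truthful bidding is not dominant.

No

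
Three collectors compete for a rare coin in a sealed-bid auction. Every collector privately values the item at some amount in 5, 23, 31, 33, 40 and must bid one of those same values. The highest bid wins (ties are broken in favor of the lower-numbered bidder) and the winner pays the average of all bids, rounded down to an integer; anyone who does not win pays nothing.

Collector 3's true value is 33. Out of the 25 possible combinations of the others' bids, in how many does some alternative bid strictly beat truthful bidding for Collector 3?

Others bid (5, 5): truth gives 19; bid 23 gives 22 > 19. Violating.
Others bid (5, 23): truth gives 13; bid 31 gives 14 > 13. Violating.
Others bid (5, 33): truth gives 0; bid 40 gives 7 > 0. Violating.
Others bid (23, 5): truth gives 13; bid 31 gives 14 > 13. Violating.
Others bid (5, 31): truth gives 10; no alternative beats it.
Others bid (5, 40): truth gives 0; no alternative beats it.
(Checking all 25 profiles: 8 have a profitable deviation, 17 do not.)

8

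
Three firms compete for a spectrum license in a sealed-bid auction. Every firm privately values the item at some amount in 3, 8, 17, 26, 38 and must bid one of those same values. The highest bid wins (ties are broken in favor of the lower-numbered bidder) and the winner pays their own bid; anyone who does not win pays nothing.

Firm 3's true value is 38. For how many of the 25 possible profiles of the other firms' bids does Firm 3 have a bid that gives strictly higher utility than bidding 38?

Others bid (3, 3): truth gives 0; bid 8 gives 30 > 0. Violating.
Others bid (3, 8): truth gives 0; bid 17 gives 21 > 0. Violating.
Others bid (3, 17): truth gives 0; bid 26 gives 12 > 0. Violating.
Others bid (8, 3): truth gives 0; bid 17 gives 21 > 0. Violating.
Others bid (3, 26): truth gives 0; no alternative beats it.
Others bid (3, 38): truth gives 0; no alternative beats it.
(Checking all 25 profiles: 9 have a profitable deviation, 16 do not.)

9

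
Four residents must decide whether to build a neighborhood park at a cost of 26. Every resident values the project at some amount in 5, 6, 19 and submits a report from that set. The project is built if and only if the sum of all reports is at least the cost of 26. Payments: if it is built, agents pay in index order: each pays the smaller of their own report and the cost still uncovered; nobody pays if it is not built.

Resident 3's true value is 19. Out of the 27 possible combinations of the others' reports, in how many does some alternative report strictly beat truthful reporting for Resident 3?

4

Others report (5, 5, 19): truth gives 3; report 5 gives 14 > 3. Violating.
Others report (5, 6, 19): truth gives 4; report 5 gives 14 > 4. Violating.
Others report (6, 5, 19): truth gives 4; report 5 gives 14 > 4. Violating.
Others report (6, 6, 19): truth gives 5; report 5 gives 14 > 5. Violating.
Others report (5, 5, 5): truth gives 3; no alternative beats it.
Others report (5, 5, 6): truth gives 3; no alternative beats it.
(Checking all 27 profiles: 4 have a profitable deviation, 23 do not.)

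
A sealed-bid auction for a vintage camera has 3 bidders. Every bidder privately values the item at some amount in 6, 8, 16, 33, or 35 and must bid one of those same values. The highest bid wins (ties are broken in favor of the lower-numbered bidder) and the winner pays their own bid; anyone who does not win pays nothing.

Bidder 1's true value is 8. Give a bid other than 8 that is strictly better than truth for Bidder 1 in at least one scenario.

6

Suppose Bidder 2 bids 6 and Bidder 3 bids 6.
Bid 8: wins, pays 8, utility 8 - 8 = 0.
Bid 6: wins, pays 6, utility 8 - 6 = 2.
So bidding 6 beats truth here (2 > 0).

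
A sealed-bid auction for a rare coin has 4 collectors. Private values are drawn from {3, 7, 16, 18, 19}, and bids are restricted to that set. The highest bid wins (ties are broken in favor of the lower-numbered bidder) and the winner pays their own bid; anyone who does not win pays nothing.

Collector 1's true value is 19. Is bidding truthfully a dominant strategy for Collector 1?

Consider the case where Collector 2 bids 3, Collector 3 bids 3 and Collector 4 bids 3.
Truthful bid 19: wins, pays 19, utility 19 - 19 = 0.
Bid 3 instead: wins, pays 3, utility 19 - 3 = 16.
Since 16 > 0, bidding 3 is strictly better here, so truthful bidding is not dominant.

No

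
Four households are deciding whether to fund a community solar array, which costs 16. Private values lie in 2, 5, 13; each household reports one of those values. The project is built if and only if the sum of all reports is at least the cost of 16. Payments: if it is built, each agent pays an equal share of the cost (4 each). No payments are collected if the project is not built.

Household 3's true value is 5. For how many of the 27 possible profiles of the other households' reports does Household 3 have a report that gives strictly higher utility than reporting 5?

Others report (2, 2, 2): truth gives 0; report 13 gives 1 > 0. Violating.
Others report (2, 2, 5): truth gives 0; report 13 gives 1 > 0. Violating.
Others report (2, 5, 2): truth gives 0; report 13 gives 1 > 0. Violating.
Others report (5, 2, 2): truth gives 0; report 13 gives 1 > 0. Violating.
Others report (2, 2, 13): truth gives 1; no alternative beats it.
Others report (2, 5, 5): truth gives 1; no alternative beats it.
(Checking all 27 profiles: 4 have a profitable deviation, 23 do not.)

4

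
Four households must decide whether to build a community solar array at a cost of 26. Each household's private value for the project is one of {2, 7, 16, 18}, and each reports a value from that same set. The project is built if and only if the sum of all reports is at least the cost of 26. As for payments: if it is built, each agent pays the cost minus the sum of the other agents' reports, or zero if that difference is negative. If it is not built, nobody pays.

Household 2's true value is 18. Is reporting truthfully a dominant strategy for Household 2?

Yes

Check each profile of the others' reports and compare truth against every alternative report.
Others report (2, 7, 18): truth gives 18, best alternative gives 18.
Others report (2, 16, 16): truth gives 18, best alternative gives 18.
Others report (2, 16, 18): truth gives 18, best alternative gives 18.
Others report (2, 18, 7): truth gives 18, best alternative gives 18.
Others report (2, 18, 16): truth gives 18, best alternative gives 18.
Others report (2, 18, 18): truth gives 18, best alternative gives 18.
(Remaining 58 profiles checked similarly; truth is weakly best in each.)
In every case the truthful report is at least as good as any alternative, so it is a dominant strategy.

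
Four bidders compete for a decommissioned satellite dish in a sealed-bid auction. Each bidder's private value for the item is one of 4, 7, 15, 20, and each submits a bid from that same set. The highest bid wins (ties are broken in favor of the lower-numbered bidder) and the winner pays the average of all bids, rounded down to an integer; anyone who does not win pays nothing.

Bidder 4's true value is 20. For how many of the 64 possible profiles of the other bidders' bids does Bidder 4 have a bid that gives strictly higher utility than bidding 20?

Others bid (4, 4, 4): truth gives 12; bid 7 gives 16 > 12. Violating.
Others bid (4, 4, 7): truth gives 12; bid 15 gives 13 > 12. Violating.
Others bid (4, 7, 4): truth gives 12; bid 15 gives 13 > 12. Violating.
Others bid (4, 7, 7): truth gives 11; bid 15 gives 12 > 11. Violating.
Others bid (4, 4, 15): truth gives 10; no alternative beats it.
Others bid (4, 4, 20): truth gives 0; no alternative beats it.
(Checking all 64 profiles: 8 have a profitable deviation, 56 do not.)

8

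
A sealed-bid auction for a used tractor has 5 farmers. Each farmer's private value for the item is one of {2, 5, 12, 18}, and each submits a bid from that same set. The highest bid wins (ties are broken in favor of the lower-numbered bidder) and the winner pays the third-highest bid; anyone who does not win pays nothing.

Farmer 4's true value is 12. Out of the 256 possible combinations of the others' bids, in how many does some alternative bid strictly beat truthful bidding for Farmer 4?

32

Others bid (2, 2, 2, 18): truth gives 0; bid 18 gives 10 > 0. Violating.
Others bid (2, 2, 5, 18): truth gives 0; bid 18 gives 7 > 0. Violating.
Others bid (2, 2, 12, 2): truth gives 0; bid 18 gives 10 > 0. Violating.
Others bid (2, 2, 12, 5): truth gives 0; bid 18 gives 7 > 0. Violating.
Others bid (2, 2, 2, 2): truth gives 10; no alternative beats it.
Others bid (2, 2, 2, 5): truth gives 10; no alternative beats it.
(Checking all 256 profiles: 32 have a profitable deviation, 224 do not.)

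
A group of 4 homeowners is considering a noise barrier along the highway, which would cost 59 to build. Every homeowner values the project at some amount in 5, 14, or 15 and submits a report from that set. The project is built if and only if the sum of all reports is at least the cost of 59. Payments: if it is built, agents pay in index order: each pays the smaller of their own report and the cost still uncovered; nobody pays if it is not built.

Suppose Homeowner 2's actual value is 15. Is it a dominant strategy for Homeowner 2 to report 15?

No

Consider the case where Homeowner 1 reports 15, Homeowner 3 reports 15 and Homeowner 4 reports 15.
Truthful report 15: project built, pays 15, utility 15 - 15 = 0.
Report 14 instead: project built, pays 14, utility 15 - 14 = 1.
Since 1 > 0, reporting 14 is strictly better here, so truthful reporting is not dominant.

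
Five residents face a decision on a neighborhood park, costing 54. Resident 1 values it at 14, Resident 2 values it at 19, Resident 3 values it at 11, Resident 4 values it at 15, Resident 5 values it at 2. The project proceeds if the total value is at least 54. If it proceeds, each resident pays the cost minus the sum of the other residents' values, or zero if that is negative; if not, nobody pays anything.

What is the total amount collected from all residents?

31

Total value 61 ≥ cost 54, so it is built.
Resident 1: others sum to 47; max(0, 54 - 47) = 7.
Resident 2: others sum to 42; max(0, 54 - 42) = 12.
Resident 3: others sum to 50; max(0, 54 - 50) = 4.
Resident 4: others sum to 46; max(0, 54 - 46) = 8.
Resident 5: others sum to 59; max(0, 54 - 59) = 0.
Total collected = 7 + 12 + 4 + 8 + 0 = 31.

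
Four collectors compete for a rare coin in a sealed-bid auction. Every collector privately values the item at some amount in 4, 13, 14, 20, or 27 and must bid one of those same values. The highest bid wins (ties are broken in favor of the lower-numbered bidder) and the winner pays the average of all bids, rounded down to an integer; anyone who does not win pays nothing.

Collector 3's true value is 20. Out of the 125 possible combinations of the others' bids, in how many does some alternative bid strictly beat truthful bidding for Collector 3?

40

Others bid (4, 4, 4): truth gives 12; bid 13 gives 14 > 12. Violating.
Others bid (4, 4, 13): truth gives 10; bid 13 gives 12 > 10. Violating.
Others bid (4, 4, 14): truth gives 10; bid 14 gives 11 > 10. Violating.
Others bid (4, 4, 27): truth gives 0; bid 27 gives 5 > 0. Violating.
Others bid (4, 4, 20): truth gives 8; no alternative beats it.
Others bid (4, 13, 20): truth gives 6; no alternative beats it.
(Checking all 125 profiles: 40 have a profitable deviation, 85 do not.)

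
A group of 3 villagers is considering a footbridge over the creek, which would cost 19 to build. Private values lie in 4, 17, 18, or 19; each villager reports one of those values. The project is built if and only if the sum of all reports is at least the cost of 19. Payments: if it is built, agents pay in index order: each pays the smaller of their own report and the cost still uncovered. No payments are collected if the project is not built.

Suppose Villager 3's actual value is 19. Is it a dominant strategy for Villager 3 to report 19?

Yes

Check each profile of the others' reports and compare truth against every alternative report.
Others report (4, 17): truth gives 19, best alternative gives 19.
Others report (4, 18): truth gives 19, best alternative gives 19.
Others report (4, 19): truth gives 19, best alternative gives 19.
Others report (17, 4): truth gives 19, best alternative gives 19.
Others report (17, 17): truth gives 19, best alternative gives 19.
Others report (17, 18): truth gives 19, best alternative gives 19.
(Remaining 10 profiles checked similarly; truth is weakly best in each.)
In every case the truthful report is at least as good as any alternative, so it is a dominant strategy.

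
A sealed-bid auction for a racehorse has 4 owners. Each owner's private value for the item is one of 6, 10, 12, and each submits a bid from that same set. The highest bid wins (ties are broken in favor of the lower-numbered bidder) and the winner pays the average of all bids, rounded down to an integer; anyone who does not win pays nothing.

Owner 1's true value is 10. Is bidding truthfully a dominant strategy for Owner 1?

No

Consider the case where Owner 2 bids 6, Owner 3 bids 6 and Owner 4 bids 6.
Truthful bid 10: wins, pays 7, utility 10 - 7 = 3.
Bid 6 instead: wins, pays 6, utility 10 - 6 = 4.
Since 4 > 3, bidding 6 is strictly better here, so truthful bidding is not dominant.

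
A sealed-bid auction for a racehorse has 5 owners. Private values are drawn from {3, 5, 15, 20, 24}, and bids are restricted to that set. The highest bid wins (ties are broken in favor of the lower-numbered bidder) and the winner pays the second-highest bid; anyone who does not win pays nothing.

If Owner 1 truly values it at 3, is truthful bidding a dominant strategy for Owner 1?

Check each profile of the others' bids and compare truth against every alternative bid.
Others bid (3, 3, 3, 5): truth gives 0, best alternative gives -2.
Others bid (3, 3, 5, 3): truth gives 0, best alternative gives -2.
Others bid (3, 3, 5, 5): truth gives 0, best alternative gives -2.
Others bid (3, 5, 3, 3): truth gives 0, best alternative gives -2.
Others bid (3, 5, 3, 5): truth gives 0, best alternative gives -2.
Others bid (3, 5, 5, 3): truth gives 0, best alternative gives -2.
(Remaining 619 profiles checked similarly; truth is weakly best in each.)
In every case the truthful bid is at least as good as any alternative, so it is a dominant strategy.

Yes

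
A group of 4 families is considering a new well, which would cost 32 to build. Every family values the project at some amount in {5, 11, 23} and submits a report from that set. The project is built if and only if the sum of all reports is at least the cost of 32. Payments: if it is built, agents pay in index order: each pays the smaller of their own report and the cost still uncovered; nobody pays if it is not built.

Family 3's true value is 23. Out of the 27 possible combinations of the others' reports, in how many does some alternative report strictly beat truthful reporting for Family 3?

Others report (5, 5, 11): truth gives 1; report 11 gives 12 > 1. Violating.
Others report (5, 5, 23): truth gives 1; report 5 gives 18 > 1. Violating.
Others report (5, 11, 5): truth gives 7; report 11 gives 12 > 7. Violating.
Others report (5, 11, 11): truth gives 7; report 5 gives 18 > 7. Violating.
Others report (5, 5, 5): truth gives 1; no alternative beats it.
Others report (5, 23, 5): truth gives 19; no alternative beats it.
(Checking all 27 profiles: 11 have a profitable deviation, 16 do not.)

11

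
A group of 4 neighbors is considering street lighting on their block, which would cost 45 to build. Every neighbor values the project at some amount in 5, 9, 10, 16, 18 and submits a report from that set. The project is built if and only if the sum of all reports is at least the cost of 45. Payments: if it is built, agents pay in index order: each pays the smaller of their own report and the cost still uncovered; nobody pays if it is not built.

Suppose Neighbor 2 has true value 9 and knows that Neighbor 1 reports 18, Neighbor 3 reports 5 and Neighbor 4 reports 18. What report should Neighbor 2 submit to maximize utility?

Report 5: project built, pays 5, utility 9 - 5 = 4.
Report 9: project built, pays 9, utility 9 - 9 = 0.
Report 10: project built, pays 10, utility 9 - 10 = -1.
Report 16: project built, pays 16, utility 9 - 16 = -7.
Report 18: project built, pays 18, utility 9 - 18 = -9.
The best choice is 5 with utility 4.

5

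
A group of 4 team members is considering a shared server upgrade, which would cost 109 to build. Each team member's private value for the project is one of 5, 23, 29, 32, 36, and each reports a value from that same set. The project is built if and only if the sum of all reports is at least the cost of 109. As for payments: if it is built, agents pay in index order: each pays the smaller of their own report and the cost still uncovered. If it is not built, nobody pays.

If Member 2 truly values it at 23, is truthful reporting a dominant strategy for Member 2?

No

Consider the case where Member 1 reports 32, Member 3 reports 36 and Member 4 reports 36.
Truthful report 23: project built, pays 23, utility 23 - 23 = 0.
Report 5 instead: project built, pays 5, utility 23 - 5 = 18.
Since 18 > 0, reporting 5 is strictly better here, so truthful reporting is not dominant.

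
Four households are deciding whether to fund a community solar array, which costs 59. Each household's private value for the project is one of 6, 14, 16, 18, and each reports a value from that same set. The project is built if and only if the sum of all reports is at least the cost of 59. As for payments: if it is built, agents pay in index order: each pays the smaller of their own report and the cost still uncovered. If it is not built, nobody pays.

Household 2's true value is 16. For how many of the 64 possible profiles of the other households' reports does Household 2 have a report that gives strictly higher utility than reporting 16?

Others report (14, 14, 18): truth gives 0; report 14 gives 2 > 0. Violating.
Others report (14, 16, 16): truth gives 0; report 14 gives 2 > 0. Violating.
Others report (14, 16, 18): truth gives 0; report 14 gives 2 > 0. Violating.
Others report (14, 18, 14): truth gives 0; report 14 gives 2 > 0. Violating.
Others report (6, 6, 6): truth gives 0; no alternative beats it.
Others report (6, 6, 14): truth gives 0; no alternative beats it.
(Checking all 64 profiles: 23 have a profitable deviation, 41 do not.)

23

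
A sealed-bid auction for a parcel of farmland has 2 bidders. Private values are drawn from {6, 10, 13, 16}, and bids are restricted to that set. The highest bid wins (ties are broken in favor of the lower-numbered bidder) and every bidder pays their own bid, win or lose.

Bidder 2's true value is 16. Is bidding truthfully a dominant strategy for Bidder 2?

Consider the case where Bidder 1 bids 6.
Truthful bid 16: wins, pays 16, utility 16 - 16 = 0.
Bid 10 instead: wins, pays 10, utility 16 - 10 = 6.
Since 6 > 0, bidding 10 is strictly better here, so truthful bidding is not dominant.

No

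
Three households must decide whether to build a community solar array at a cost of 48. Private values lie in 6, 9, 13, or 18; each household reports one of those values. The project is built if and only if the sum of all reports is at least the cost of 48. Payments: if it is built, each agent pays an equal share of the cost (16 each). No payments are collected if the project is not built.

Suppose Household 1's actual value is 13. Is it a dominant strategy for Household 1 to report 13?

No

Consider the case where Household 2 reports 18 and Household 3 reports 18.
Truthful report 13: project built, pays 16, utility 13 - 16 = -3.
Report 6 instead: project not built, utility 0.
Since 0 > -3, reporting 6 is strictly better here, so truthful reporting is not dominant.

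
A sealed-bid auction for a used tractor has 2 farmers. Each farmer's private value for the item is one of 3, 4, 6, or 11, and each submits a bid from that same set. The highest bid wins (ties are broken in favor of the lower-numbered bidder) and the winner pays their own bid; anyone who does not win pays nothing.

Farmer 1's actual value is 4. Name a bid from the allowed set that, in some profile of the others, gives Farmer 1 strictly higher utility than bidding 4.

Suppose Farmer 2 bids 3.
Bid 4: wins, pays 4, utility 4 - 4 = 0.
Bid 3: wins, pays 3, utility 4 - 3 = 1.
So bidding 3 beats truth here (1 > 0).

3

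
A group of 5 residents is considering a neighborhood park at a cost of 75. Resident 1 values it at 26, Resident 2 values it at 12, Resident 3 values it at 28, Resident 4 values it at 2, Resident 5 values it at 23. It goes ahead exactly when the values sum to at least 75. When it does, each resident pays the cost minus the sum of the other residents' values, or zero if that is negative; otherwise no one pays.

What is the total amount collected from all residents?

29

Total value 91 ≥ cost 75, so it is built.
Resident 1: others sum to 65; max(0, 75 - 65) = 10.
Resident 2: others sum to 79; max(0, 75 - 79) = 0.
Resident 3: others sum to 63; max(0, 75 - 63) = 12.
Resident 4: others sum to 89; max(0, 75 - 89) = 0.
Resident 5: others sum to 68; max(0, 75 - 68) = 7.
Total collected = 10 + 0 + 12 + 0 + 7 = 29.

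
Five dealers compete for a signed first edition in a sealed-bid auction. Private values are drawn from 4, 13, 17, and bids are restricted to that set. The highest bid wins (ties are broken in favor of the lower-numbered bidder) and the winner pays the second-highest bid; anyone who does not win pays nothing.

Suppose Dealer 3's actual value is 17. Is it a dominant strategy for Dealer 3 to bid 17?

Check each profile of the others' bids and compare truth against every alternative bid.
Others bid (4, 13, 4, 4): truth gives 4, best alternative gives 0.
Others bid (4, 13, 4, 13): truth gives 4, best alternative gives 0.
Others bid (4, 13, 13, 4): truth gives 4, best alternative gives 0.
Others bid (4, 13, 13, 13): truth gives 4, best alternative gives 0.
Others bid (13, 4, 4, 4): truth gives 4, best alternative gives 0.
Others bid (13, 4, 4, 13): truth gives 4, best alternative gives 0.
(Remaining 75 profiles checked similarly; truth is weakly best in each.)
In every case the truthful bid is at least as good as any alternative, so it is a dominant strategy.

Yes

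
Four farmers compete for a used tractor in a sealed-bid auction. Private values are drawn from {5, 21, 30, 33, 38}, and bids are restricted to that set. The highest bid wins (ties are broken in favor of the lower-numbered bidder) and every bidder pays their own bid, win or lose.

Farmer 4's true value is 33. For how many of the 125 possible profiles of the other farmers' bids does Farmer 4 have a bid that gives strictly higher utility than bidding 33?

Others bid (5, 5, 5): truth gives 0; bid 21 gives 12 > 0. Violating.
Others bid (5, 5, 21): truth gives 0; bid 30 gives 3 > 0. Violating.
Others bid (5, 5, 33): truth gives -33; bid 5 gives -5 > -33. Violating.
Others bid (5, 5, 38): truth gives -33; bid 5 gives -5 > -33. Violating.
Others bid (5, 5, 30): truth gives 0; no alternative beats it.
Others bid (5, 21, 30): truth gives 0; no alternative beats it.
(Checking all 125 profiles: 106 have a profitable deviation, 19 do not.)

106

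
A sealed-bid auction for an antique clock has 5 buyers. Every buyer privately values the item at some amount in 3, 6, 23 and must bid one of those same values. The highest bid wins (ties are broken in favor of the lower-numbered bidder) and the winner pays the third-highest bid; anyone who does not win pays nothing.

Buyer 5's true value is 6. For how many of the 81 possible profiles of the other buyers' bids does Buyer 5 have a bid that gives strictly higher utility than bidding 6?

Others bid (3, 3, 3, 6): truth gives 0; bid 23 gives 3 > 0. Violating.
Others bid (3, 3, 6, 3): truth gives 0; bid 23 gives 3 > 0. Violating.
Others bid (3, 6, 3, 3): truth gives 0; bid 23 gives 3 > 0. Violating.
Others bid (6, 3, 3, 3): truth gives 0; bid 23 gives 3 > 0. Violating.
Others bid (3, 3, 3, 3): truth gives 3; no alternative beats it.
Others bid (3, 3, 3, 23): truth gives 0; no alternative beats it.
(Checking all 81 profiles: 4 have a profitable deviation, 77 do not.)

4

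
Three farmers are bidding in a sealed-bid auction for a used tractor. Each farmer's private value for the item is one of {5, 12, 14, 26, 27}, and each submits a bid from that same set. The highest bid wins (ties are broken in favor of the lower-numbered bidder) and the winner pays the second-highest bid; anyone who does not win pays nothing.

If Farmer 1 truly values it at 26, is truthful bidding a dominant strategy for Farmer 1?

Check each profile of the others' bids and compare truth against every alternative bid.
Others bid (5, 5): truth gives 21, best alternative gives 21.
Others bid (5, 12): truth gives 14, best alternative gives 14.
Others bid (12, 5): truth gives 14, best alternative gives 14.
Others bid (12, 12): truth gives 14, best alternative gives 14.
Others bid (5, 14): truth gives 12, best alternative gives 12.
Others bid (12, 14): truth gives 12, best alternative gives 12.
(Remaining 19 profiles checked similarly; truth is weakly best in each.)
In every case the truthful bid is at least as good as any alternative, so it is a dominant strategy.

Yes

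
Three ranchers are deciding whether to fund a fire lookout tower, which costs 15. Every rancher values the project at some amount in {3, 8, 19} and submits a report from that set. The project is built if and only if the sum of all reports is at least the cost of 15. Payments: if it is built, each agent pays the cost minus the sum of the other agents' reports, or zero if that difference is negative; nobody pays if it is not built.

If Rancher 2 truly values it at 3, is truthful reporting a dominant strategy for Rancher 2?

Yes

Check each profile of the others' reports and compare truth against every alternative report.
Others report (3, 8): truth gives 0, best alternative gives -1.
Others report (8, 3): truth gives 0, best alternative gives -1.
Others report (3, 19): truth gives 3, best alternative gives 3.
Others report (8, 8): truth gives 3, best alternative gives 3.
Others report (8, 19): truth gives 3, best alternative gives 3.
Others report (19, 3): truth gives 3, best alternative gives 3.
(Remaining 3 profiles checked similarly; truth is weakly best in each.)
In every case the truthful report is at least as good as any alternative, so it is a dominant strategy.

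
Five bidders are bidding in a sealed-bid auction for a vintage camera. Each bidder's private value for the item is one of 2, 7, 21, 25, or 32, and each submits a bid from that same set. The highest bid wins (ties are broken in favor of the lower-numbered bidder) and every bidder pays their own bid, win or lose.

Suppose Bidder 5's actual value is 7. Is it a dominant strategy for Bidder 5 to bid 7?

No

Consider the case where Bidder 1 bids 2, Bidder 2 bids 2, Bidder 3 bids 2 and Bidder 4 bids 7.
Truthful bid 7: loses but pays 7, utility -7.
Bid 2 instead: loses but pays 2, utility -2.
Since -2 > -7, bidding 2 is strictly better here, so truthful bidding is not dominant.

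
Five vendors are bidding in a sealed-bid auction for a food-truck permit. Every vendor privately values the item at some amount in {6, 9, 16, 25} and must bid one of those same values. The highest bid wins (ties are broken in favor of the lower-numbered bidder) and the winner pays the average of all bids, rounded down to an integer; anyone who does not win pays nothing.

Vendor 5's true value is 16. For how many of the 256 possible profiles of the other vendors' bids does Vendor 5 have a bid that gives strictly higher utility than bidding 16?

Others bid (6, 6, 6, 6): truth gives 8; bid 9 gives 10 > 8. Violating.
Others bid (6, 6, 6, 16): truth gives 0; bid 25 gives 5 > 0. Violating.
Others bid (6, 6, 9, 16): truth gives 0; bid 25 gives 4 > 0. Violating.
Others bid (6, 6, 16, 6): truth gives 0; bid 25 gives 5 > 0. Violating.
Others bid (6, 6, 6, 9): truth gives 8; no alternative beats it.
Others bid (6, 6, 6, 25): truth gives 0; no alternative beats it.
(Checking all 256 profiles: 61 have a profitable deviation, 195 do not.)

61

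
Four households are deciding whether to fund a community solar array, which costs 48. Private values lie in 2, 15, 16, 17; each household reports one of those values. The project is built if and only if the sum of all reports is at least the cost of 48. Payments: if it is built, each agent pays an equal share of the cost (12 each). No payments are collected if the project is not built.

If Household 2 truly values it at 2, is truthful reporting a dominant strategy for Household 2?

Check each profile of the others' reports and compare truth against every alternative report.
Others report (2, 15, 16): truth gives 0, best alternative gives -10.
Others report (2, 15, 17): truth gives 0, best alternative gives -10.
Others report (2, 16, 15): truth gives 0, best alternative gives -10.
Others report (2, 16, 16): truth gives 0, best alternative gives -10.
Others report (2, 16, 17): truth gives 0, best alternative gives -10.
Others report (2, 17, 15): truth gives 0, best alternative gives -10.
(Remaining 58 profiles checked similarly; truth is weakly best in each.)
In every case the truthful report is at least as good as any alternative, so it is a dominant strategy.

Yes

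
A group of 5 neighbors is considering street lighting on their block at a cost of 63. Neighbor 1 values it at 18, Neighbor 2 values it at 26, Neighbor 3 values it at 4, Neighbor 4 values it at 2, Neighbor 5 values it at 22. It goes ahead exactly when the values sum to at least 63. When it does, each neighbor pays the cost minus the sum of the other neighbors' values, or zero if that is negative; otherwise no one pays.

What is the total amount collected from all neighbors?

39

Total value 72 ≥ cost 63, so it is built.
Neighbor 1: others sum to 54; max(0, 63 - 54) = 9.
Neighbor 2: others sum to 46; max(0, 63 - 46) = 17.
Neighbor 3: others sum to 68; max(0, 63 - 68) = 0.
Neighbor 4: others sum to 70; max(0, 63 - 70) = 0.
Neighbor 5: others sum to 50; max(0, 63 - 50) = 13.
Total collected = 9 + 17 + 0 + 0 + 13 = 39.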